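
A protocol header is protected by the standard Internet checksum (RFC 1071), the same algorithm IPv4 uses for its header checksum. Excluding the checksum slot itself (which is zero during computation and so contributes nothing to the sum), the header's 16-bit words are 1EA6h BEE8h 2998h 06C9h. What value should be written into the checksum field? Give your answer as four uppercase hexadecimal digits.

One's-complement addition (fold any carry out of bit 15 back into bit 0):
  0x1EA6 + 0xBEE8 = 0x0DD8E
  0xDD8E + 0x2998 = 0x10726 → wrap carry → 0x0727
  0x0727 + 0x06C9 = 0x00DF0
One's-complement sum = 0x0DF0.
Checksum = ~0x0DF0 & 0xFFFF = 0xF20F.

F20F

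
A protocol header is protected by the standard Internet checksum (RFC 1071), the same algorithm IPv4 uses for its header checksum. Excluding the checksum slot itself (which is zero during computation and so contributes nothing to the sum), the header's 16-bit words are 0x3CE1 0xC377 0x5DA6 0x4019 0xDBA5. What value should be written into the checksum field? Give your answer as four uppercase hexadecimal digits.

8641

One's-complement addition (fold any carry out of bit 15 back into bit 0):
  0x3CE1 + 0xC377 = 0x10058 → wrap carry → 0x0059
  0x0059 + 0x5DA6 = 0x05DFF
  0x5DFF + 0x4019 = 0x09E18
  0x9E18 + 0xDBA5 = 0x179BD → wrap carry → 0x79BE
One's-complement sum = 0x79BE.
Checksum = ~0x79BE & 0xFFFF = 0x8641.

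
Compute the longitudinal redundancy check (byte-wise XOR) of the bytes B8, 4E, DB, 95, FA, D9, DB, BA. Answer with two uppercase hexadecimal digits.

XOR the bytes together:
  start with 0xB8
  0xB8 ⊕ 0x4E = 0xF6
  0xF6 ⊕ 0xDB = 0x2D
  0x2D ⊕ 0x95 = 0xB8
  0xB8 ⊕ 0xFA = 0x42
  0x42 ⊕ 0xD9 = 0x9B
  0x9B ⊕ 0xDB = 0x40
  0x40 ⊕ 0xBA = 0xFA

FA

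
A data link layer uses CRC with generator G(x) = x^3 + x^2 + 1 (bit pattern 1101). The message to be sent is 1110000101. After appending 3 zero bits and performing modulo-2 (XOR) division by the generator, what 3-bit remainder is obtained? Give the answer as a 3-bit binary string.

Append 3 zeros: 1110000101000. Divide by 1101 (XOR where the leading bit is 1):
  pos 0: 1110 XOR 1101 = 0011
  pos 2: 1100 XOR 1101 = 0001
  pos 5: 1010 XOR 1101 = 0111
  pos 6: 1111 XOR 1101 = 0010
  pos 8: 1000 XOR 1101 = 0101
  pos 9: 1010 XOR 1101 = 0111
Remainder (last 3 bits) = 111. This is the CRC / FCS.

111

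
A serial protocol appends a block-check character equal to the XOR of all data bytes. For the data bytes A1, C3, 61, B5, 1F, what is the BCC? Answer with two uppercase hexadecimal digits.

XOR the bytes together:
  start with 0xA1
  0xA1 ⊕ 0xC3 = 0x62
  0x62 ⊕ 0x61 = 0x03
  0x03 ⊕ 0xB5 = 0xB6
  0xB6 ⊕ 0x1F = 0xA9

A9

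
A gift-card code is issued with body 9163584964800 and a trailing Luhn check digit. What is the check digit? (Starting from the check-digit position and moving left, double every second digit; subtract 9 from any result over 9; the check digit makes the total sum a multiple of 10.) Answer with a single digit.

4

Partial digits right→left: 0 0 8 4 6 9 4 8 5 3 6 1 9
Double every second digit counting from the check-digit position (so the 1st, 3rd, 5th, ... of the partial from the right).
  doubled (with −9 where >9): 0 7 3 8 1 3 9 → sum 31
  kept as-is: 0 4 9 8 3 1 → sum 25
Total = 31 + 25 = 56.
Check digit = (10 − (56 mod 10)) mod 10 = 4.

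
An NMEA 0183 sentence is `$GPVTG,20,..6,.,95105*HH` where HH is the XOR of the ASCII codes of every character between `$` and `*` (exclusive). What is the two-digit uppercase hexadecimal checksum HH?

XOR the ASCII codes of the payload characters:
  'G' = 0x47 → acc = 0x47
  'P' = 0x50 → acc = 0x17
  'V' = 0x56 → acc = 0x41
  'T' = 0x54 → acc = 0x15
  'G' = 0x47 → acc = 0x52
  ',' = 0x2C → acc = 0x7E
  '2' = 0x32 → acc = 0x4C
  '0' = 0x30 → acc = 0x7C
  ',' = 0x2C → acc = 0x50
  '.' = 0x2E → acc = 0x7E
  '.' = 0x2E → acc = 0x50
  '6' = 0x36 → acc = 0x66
  ',' = 0x2C → acc = 0x4A
  '.' = 0x2E → acc = 0x64
  ',' = 0x2C → acc = 0x48
  '9' = 0x39 → acc = 0x71
  '5' = 0x35 → acc = 0x44
  '1' = 0x31 → acc = 0x75
  '0' = 0x30 → acc = 0x45
  '5' = 0x35 → acc = 0x70
Checksum = 0x70.

70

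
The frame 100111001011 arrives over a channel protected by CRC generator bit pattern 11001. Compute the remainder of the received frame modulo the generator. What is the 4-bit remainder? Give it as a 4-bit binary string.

0000

Modulo-2 division of 100111001011 by 11001:
  pos 0: 10011 XOR 11001 = 01010
  pos 1: 10101 XOR 11001 = 01100
  pos 2: 11000 XOR 11001 = 00001
  pos 6: 10101 XOR 11001 = 01100
  pos 7: 11001 XOR 11001 = 00000
Remainder = 0000 (zero — the frame passes the CRC check).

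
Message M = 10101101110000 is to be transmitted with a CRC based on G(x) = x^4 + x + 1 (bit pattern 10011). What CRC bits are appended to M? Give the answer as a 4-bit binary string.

1111

Append 4 zeros: 101011011100000000. Divide by 10011 (XOR where the leading bit is 1):
  pos 0: 10101 XOR 10011 = 00110
  pos 2: 11010 XOR 10011 = 01001
  pos 3: 10011 XOR 10011 = 00000
  pos 8: 11000 XOR 10011 = 01011
  pos 9: 10110 XOR 10011 = 00101
  pos 11: 10100 XOR 10011 = 00111
  pos 13: 11100 XOR 10011 = 01111
Remainder (last 4 bits) = 1111. This is the CRC / FCS.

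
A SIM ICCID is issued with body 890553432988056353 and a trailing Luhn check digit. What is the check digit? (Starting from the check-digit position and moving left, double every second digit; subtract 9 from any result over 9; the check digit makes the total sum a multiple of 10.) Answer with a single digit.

1

Partial digits right→left: 3 5 3 6 5 0 8 8 9 2 3 4 3 5 5 0 9 8
Double every second digit counting from the check-digit position (so the 1st, 3rd, 5th, ... of the partial from the right).
  doubled (with −9 where >9): 6 6 1 7 9 6 6 1 9 → sum 51
  kept as-is: 5 6 0 8 2 4 5 0 8 → sum 38
Total = 51 + 38 = 89.
Check digit = (10 − (89 mod 10)) mod 10 = 1.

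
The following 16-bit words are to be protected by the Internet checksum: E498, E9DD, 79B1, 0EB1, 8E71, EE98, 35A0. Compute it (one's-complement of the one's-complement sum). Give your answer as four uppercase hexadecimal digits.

F67B

One's-complement addition (fold any carry out of bit 15 back into bit 0):
  0xE498 + 0xE9DD = 0x1CE75 → wrap carry → 0xCE76
  0xCE76 + 0x79B1 = 0x14827 → wrap carry → 0x4828
  0x4828 + 0x0EB1 = 0x056D9
  0x56D9 + 0x8E71 = 0x0E54A
  0xE54A + 0xEE98 = 0x1D3E2 → wrap carry → 0xD3E3
  0xD3E3 + 0x35A0 = 0x10983 → wrap carry → 0x0984
One's-complement sum = 0x0984.
Checksum = ~0x0984 & 0xFFFF = 0xF67B.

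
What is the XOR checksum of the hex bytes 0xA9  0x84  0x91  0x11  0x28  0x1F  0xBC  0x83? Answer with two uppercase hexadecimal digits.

A5

XOR the bytes together:
  start with 0xA9
  0xA9 ⊕ 0x84 = 0x2D
  0x2D ⊕ 0x91 = 0xBC
  0xBC ⊕ 0x11 = 0xAD
  0xAD ⊕ 0x28 = 0x85
  0x85 ⊕ 0x1F = 0x9A
  0x9A ⊕ 0xBC = 0x26
  0x26 ⊕ 0x83 = 0xA5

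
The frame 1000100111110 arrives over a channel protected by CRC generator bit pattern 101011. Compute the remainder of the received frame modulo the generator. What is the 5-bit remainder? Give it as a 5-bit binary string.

00001

Modulo-2 division of 1000100111110 by 101011:
  pos 0: 100010 XOR 101011 = 001001
  pos 2: 100101 XOR 101011 = 001110
  pos 4: 111011 XOR 101011 = 010000
  pos 5: 100001 XOR 101011 = 001010
  pos 7: 101010 XOR 101011 = 000001
Remainder = 00001 (nonzero — an error is detected).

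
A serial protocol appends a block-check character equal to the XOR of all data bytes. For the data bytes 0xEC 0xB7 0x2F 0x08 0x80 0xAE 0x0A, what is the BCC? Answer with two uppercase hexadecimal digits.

58

XOR the bytes together:
  start with 0xEC
  0xEC ⊕ 0xB7 = 0x5B
  0x5B ⊕ 0x2F = 0x74
  0x74 ⊕ 0x08 = 0x7C
  0x7C ⊕ 0x80 = 0xFC
  0xFC ⊕ 0xAE = 0x52
  0x52 ⊕ 0x0A = 0x58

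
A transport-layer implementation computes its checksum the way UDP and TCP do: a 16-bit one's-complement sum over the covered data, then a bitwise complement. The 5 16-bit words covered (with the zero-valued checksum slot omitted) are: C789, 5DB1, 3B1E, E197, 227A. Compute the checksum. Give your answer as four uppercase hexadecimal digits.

One's-complement addition (fold any carry out of bit 15 back into bit 0):
  0xC789 + 0x5DB1 = 0x1253A → wrap carry → 0x253B
  0x253B + 0x3B1E = 0x06059
  0x6059 + 0xE197 = 0x141F0 → wrap carry → 0x41F1
  0x41F1 + 0x227A = 0x0646B
One's-complement sum = 0x646B.
Checksum = ~0x646B & 0xFFFF = 0x9B94.

9B94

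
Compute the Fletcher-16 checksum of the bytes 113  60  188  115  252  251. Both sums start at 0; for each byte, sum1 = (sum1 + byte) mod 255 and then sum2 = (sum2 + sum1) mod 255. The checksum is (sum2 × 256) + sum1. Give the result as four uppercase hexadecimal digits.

19D6

Running sums (mod 255):
  after byte 0 (113): sum1=113, sum2=113
  after byte 1 (60): sum1=173, sum2=31
  after byte 2 (188): sum1=106, sum2=137
  after byte 3 (115): sum1=221, sum2=103
  after byte 4 (252): sum1=218, sum2=66
  after byte 5 (251): sum1=214, sum2=25
Checksum = sum2·256 + sum1 = 25·256 + 214 = 6614 = 0x19D6.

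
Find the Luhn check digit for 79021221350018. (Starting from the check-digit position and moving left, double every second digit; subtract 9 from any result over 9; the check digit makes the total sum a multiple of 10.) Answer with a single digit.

9

Partial digits right→left: 8 1 0 0 5 3 1 2 2 1 2 0 9 7
Double every second digit counting from the check-digit position (so the 1st, 3rd, 5th, ... of the partial from the right).
  doubled (with −9 where >9): 7 0 1 2 4 4 9 → sum 27
  kept as-is: 1 0 3 2 1 0 7 → sum 14
Total = 27 + 14 = 41.
Check digit = (10 − (41 mod 10)) mod 10 = 9.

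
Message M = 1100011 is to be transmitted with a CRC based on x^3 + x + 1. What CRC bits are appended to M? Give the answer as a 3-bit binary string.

011

Append 3 zeros: 1100011000. Divide by 1011 (XOR where the leading bit is 1):
  pos 0: 1100 XOR 1011 = 0111
  pos 1: 1110 XOR 1011 = 0101
  pos 2: 1011 XOR 1011 = 0000
  pos 6: 1000 XOR 1011 = 0011
Remainder (last 3 bits) = 011. This is the CRC / FCS.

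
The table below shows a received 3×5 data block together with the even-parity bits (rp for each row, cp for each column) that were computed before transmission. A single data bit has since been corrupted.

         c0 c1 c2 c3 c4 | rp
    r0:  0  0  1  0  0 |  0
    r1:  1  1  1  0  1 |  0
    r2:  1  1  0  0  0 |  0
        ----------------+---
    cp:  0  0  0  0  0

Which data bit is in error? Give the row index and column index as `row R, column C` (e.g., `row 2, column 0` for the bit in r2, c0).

Recompute each row's even parity and compare to rp:
  r0: data parity 1, sent rp 0 → mismatch
  r1: data parity 0, sent rp 0 → ok
  r2: data parity 0, sent rp 0 → ok
Recompute each column's even parity and compare to cp:
  c0: data parity 0, sent cp 0 → ok
  c1: data parity 0, sent cp 0 → ok
  c2: data parity 0, sent cp 0 → ok
  c3: data parity 0, sent cp 0 → ok
  c4: data parity 1, sent cp 0 → mismatch
Exactly one row (r0) and one column (c4) fail → the flipped bit is at their intersection.

row 0, column 4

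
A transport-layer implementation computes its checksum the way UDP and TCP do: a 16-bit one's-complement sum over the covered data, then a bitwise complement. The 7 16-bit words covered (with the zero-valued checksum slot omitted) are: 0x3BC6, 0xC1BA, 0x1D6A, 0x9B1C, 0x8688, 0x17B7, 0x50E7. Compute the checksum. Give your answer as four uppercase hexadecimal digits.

One's-complement addition (fold any carry out of bit 15 back into bit 0):
  0x3BC6 + 0xC1BA = 0x0FD80
  0xFD80 + 0x1D6A = 0x11AEA → wrap carry → 0x1AEB
  0x1AEB + 0x9B1C = 0x0B607
  0xB607 + 0x8688 = 0x13C8F → wrap carry → 0x3C90
  0x3C90 + 0x17B7 = 0x05447
  0x5447 + 0x50E7 = 0x0A52E
One's-complement sum = 0xA52E.
Checksum = ~0xA52E & 0xFFFF = 0x5AD1.

5AD1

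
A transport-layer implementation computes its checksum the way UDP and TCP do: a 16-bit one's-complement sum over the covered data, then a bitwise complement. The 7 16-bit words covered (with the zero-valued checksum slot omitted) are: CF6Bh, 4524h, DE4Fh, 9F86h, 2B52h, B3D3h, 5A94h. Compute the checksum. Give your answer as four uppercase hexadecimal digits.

33DF

One's-complement addition (fold any carry out of bit 15 back into bit 0):
  0xCF6B + 0x4524 = 0x1148F → wrap carry → 0x1490
  0x1490 + 0xDE4F = 0x0F2DF
  0xF2DF + 0x9F86 = 0x19265 → wrap carry → 0x9266
  0x9266 + 0x2B52 = 0x0BDB8
  0xBDB8 + 0xB3D3 = 0x1718B → wrap carry → 0x718C
  0x718C + 0x5A94 = 0x0CC20
One's-complement sum = 0xCC20.
Checksum = ~0xCC20 & 0xFFFF = 0x33DF.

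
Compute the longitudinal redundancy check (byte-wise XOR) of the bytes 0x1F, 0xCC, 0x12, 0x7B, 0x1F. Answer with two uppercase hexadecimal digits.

A5

XOR the bytes together:
  start with 0x1F
  0x1F ⊕ 0xCC = 0xD3
  0xD3 ⊕ 0x12 = 0xC1
  0xC1 ⊕ 0x7B = 0xBA
  0xBA ⊕ 0x1F = 0xA5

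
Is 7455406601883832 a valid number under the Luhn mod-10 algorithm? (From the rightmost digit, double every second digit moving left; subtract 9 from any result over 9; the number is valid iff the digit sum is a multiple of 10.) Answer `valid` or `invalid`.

valid

From the right, keep odd positions and double even positions (subtract 9 from any doubled value over 9):
  doubled (positions 2,4,...): 6 6 7 0 3 8 1 5 → sum 36
  kept (positions 1,3,...): 2 8 8 1 6 0 5 4 → sum 34
Total = 70.
70 mod 10 = 0, so the number is valid.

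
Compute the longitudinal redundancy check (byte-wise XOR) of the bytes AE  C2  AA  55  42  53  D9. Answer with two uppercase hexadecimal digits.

XOR the bytes together:
  start with 0xAE
  0xAE ⊕ 0xC2 = 0x6C
  0x6C ⊕ 0xAA = 0xC6
  0xC6 ⊕ 0x55 = 0x93
  0x93 ⊕ 0x42 = 0xD1
  0xD1 ⊕ 0x53 = 0x82
  0x82 ⊕ 0xD9 = 0x5B

5B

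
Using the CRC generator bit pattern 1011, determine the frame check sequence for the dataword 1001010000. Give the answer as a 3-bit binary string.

Append 3 zeros: 1001010000000. Divide by 1011 (XOR where the leading bit is 1):
  pos 0: 1001 XOR 1011 = 0010
  pos 2: 1001 XOR 1011 = 0010
  pos 4: 1000 XOR 1011 = 0011
  pos 6: 1100 XOR 1011 = 0111
  pos 7: 1110 XOR 1011 = 0101
  pos 8: 1010 XOR 1011 = 0001
Remainder (last 3 bits) = 010. This is the CRC / FCS.

010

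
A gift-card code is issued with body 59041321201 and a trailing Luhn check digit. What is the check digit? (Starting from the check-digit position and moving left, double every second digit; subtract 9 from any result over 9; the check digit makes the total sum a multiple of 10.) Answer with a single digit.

Partial digits right→left: 1 0 2 1 2 3 1 4 0 9 5
Double every second digit counting from the check-digit position (so the 1st, 3rd, 5th, ... of the partial from the right).
  doubled (with −9 where >9): 2 4 4 2 0 1 → sum 13
  kept as-is: 0 1 3 4 9 → sum 17
Total = 13 + 17 = 30.
Check digit = (10 − (30 mod 10)) mod 10 = 0.

0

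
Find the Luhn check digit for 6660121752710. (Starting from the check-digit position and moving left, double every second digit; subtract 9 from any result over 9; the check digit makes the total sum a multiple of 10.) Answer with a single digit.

Partial digits right→left: 0 1 7 2 5 7 1 2 1 0 6 6 6
Double every second digit counting from the check-digit position (so the 1st, 3rd, 5th, ... of the partial from the right).
  doubled (with −9 where >9): 0 5 1 2 2 3 3 → sum 16
  kept as-is: 1 2 7 2 0 6 → sum 18
Total = 16 + 18 = 34.
Check digit = (10 − (34 mod 10)) mod 10 = 6.

6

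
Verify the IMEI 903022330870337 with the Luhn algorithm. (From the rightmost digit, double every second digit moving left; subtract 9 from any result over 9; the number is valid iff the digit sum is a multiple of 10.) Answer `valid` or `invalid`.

invalid

From the right, keep odd positions and double even positions (subtract 9 from any doubled value over 9):
  doubled (positions 2,4,...): 6 0 7 6 4 0 0 → sum 23
  kept (positions 1,3,...): 7 3 7 0 3 2 3 9 → sum 34
Total = 57.
57 mod 10 = 7, so the number is invalid.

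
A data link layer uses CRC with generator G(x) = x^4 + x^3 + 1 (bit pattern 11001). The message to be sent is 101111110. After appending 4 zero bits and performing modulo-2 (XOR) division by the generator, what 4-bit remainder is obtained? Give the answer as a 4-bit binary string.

Append 4 zeros: 1011111100000. Divide by 11001 (XOR where the leading bit is 1):
  pos 0: 10111 XOR 11001 = 01110
  pos 1: 11101 XOR 11001 = 00100
  pos 3: 10011 XOR 11001 = 01010
  pos 4: 10100 XOR 11001 = 01101
  pos 5: 11010 XOR 11001 = 00011
  pos 8: 11000 XOR 11001 = 00001
Remainder (last 4 bits) = 0001. This is the CRC / FCS.

0001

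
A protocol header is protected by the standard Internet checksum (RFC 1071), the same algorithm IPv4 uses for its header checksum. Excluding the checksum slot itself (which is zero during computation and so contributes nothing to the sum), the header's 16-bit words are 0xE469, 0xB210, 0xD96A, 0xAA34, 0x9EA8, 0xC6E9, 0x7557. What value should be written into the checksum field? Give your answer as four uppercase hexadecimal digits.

One's-complement addition (fold any carry out of bit 15 back into bit 0):
  0xE469 + 0xB210 = 0x19679 → wrap carry → 0x967A
  0x967A + 0xD96A = 0x16FE4 → wrap carry → 0x6FE5
  0x6FE5 + 0xAA34 = 0x11A19 → wrap carry → 0x1A1A
  0x1A1A + 0x9EA8 = 0x0B8C2
  0xB8C2 + 0xC6E9 = 0x17FAB → wrap carry → 0x7FAC
  0x7FAC + 0x7557 = 0x0F503
One's-complement sum = 0xF503.
Checksum = ~0xF503 & 0xFFFF = 0x0AFC.

0AFC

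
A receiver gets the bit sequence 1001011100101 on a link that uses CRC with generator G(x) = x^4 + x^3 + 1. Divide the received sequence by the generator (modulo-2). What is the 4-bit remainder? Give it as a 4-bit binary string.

0000

Modulo-2 division of 1001011100101 by 11001:
  pos 0: 10010 XOR 11001 = 01011
  pos 1: 10111 XOR 11001 = 01110
  pos 2: 11101 XOR 11001 = 00100
  pos 4: 10010 XOR 11001 = 01011
  pos 5: 10110 XOR 11001 = 01111
  pos 6: 11111 XOR 11001 = 00110
  pos 8: 11001 XOR 11001 = 00000
Remainder = 0000 (zero — the frame passes the CRC check).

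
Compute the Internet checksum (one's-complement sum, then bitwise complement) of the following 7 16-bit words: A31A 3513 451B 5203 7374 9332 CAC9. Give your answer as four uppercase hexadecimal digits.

One's-complement addition (fold any carry out of bit 15 back into bit 0):
  0xA31A + 0x3513 = 0x0D82D
  0xD82D + 0x451B = 0x11D48 → wrap carry → 0x1D49
  0x1D49 + 0x5203 = 0x06F4C
  0x6F4C + 0x7374 = 0x0E2C0
  0xE2C0 + 0x9332 = 0x175F2 → wrap carry → 0x75F3
  0x75F3 + 0xCAC9 = 0x140BC → wrap carry → 0x40BD
One's-complement sum = 0x40BD.
Checksum = ~0x40BD & 0xFFFF = 0xBF42.

BF42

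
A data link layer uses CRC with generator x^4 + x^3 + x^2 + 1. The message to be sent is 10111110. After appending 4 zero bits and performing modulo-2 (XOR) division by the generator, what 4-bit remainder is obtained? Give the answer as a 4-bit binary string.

0011

Append 4 zeros: 101111100000. Divide by 11101 (XOR where the leading bit is 1):
  pos 0: 10111 XOR 11101 = 01010
  pos 1: 10101 XOR 11101 = 01000
  pos 2: 10001 XOR 11101 = 01100
  pos 3: 11000 XOR 11101 = 00101
  pos 5: 10100 XOR 11101 = 01001
  pos 6: 10010 XOR 11101 = 01111
  pos 7: 11110 XOR 11101 = 00011
Remainder (last 4 bits) = 0011. This is the CRC / FCS.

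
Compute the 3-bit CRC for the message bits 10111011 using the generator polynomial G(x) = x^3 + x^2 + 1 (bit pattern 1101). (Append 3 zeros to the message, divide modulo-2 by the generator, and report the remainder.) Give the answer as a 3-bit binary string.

010

Append 3 zeros: 10111011000. Divide by 1101 (XOR where the leading bit is 1):
  pos 0: 1011 XOR 1101 = 0110
  pos 1: 1101 XOR 1101 = 0000
  pos 6: 1100 XOR 1101 = 0001
Remainder (last 3 bits) = 010. This is the CRC / FCS.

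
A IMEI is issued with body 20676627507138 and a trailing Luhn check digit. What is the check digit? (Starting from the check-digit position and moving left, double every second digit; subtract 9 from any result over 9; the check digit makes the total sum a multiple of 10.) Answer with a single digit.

Partial digits right→left: 8 3 1 7 0 5 7 2 6 6 7 6 0 2
Double every second digit counting from the check-digit position (so the 1st, 3rd, 5th, ... of the partial from the right).
  doubled (with −9 where >9): 7 2 0 5 3 5 0 → sum 22
  kept as-is: 3 7 5 2 6 6 2 → sum 31
Total = 22 + 31 = 53.
Check digit = (10 − (53 mod 10)) mod 10 = 7.

7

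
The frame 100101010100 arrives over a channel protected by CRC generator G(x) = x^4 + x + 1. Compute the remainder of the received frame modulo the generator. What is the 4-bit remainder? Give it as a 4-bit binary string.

Modulo-2 division of 100101010100 by 10011:
  pos 0: 10010 XOR 10011 = 00001
  pos 4: 11010 XOR 10011 = 01001
  pos 5: 10011 XOR 10011 = 00000
Remainder = 0000 (zero — the frame passes the CRC check).

0000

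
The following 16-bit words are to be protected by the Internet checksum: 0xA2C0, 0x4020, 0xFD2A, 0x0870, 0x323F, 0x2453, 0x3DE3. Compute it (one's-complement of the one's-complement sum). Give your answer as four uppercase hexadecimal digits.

830E

One's-complement addition (fold any carry out of bit 15 back into bit 0):
  0xA2C0 + 0x4020 = 0x0E2E0
  0xE2E0 + 0xFD2A = 0x1E00A → wrap carry → 0xE00B
  0xE00B + 0x0870 = 0x0E87B
  0xE87B + 0x323F = 0x11ABA → wrap carry → 0x1ABB
  0x1ABB + 0x2453 = 0x03F0E
  0x3F0E + 0x3DE3 = 0x07CF1
One's-complement sum = 0x7CF1.
Checksum = ~0x7CF1 & 0xFFFF = 0x830E.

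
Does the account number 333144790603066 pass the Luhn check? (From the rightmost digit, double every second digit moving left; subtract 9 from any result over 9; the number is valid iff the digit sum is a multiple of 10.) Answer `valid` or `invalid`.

From the right, keep odd positions and double even positions (subtract 9 from any doubled value over 9):
  doubled (positions 2,4,...): 3 6 3 9 8 2 6 → sum 37
  kept (positions 1,3,...): 6 0 0 0 7 4 3 3 → sum 23
Total = 60.
60 mod 10 = 0, so the number is valid.

valid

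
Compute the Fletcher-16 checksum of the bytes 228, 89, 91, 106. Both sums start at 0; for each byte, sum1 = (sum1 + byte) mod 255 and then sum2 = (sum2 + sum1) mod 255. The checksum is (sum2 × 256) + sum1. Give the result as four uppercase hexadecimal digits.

Running sums (mod 255):
  after byte 0 (228): sum1=228, sum2=228
  after byte 1 (89): sum1=62, sum2=35
  after byte 2 (91): sum1=153, sum2=188
  after byte 3 (106): sum1=4, sum2=192
Checksum = sum2·256 + sum1 = 192·256 + 4 = 49156 = 0xC004.

C004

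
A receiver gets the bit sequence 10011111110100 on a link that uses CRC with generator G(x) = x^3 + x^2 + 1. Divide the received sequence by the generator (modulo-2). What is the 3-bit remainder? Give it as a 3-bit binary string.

Modulo-2 division of 10011111110100 by 1101:
  pos 0: 1001 XOR 1101 = 0100
  pos 1: 1001 XOR 1101 = 0100
  pos 2: 1001 XOR 1101 = 0100
  pos 3: 1001 XOR 1101 = 0100
  pos 4: 1001 XOR 1101 = 0100
  pos 5: 1001 XOR 1101 = 0100
  pos 6: 1001 XOR 1101 = 0100
  pos 7: 1000 XOR 1101 = 0101
  pos 8: 1011 XOR 1101 = 0110
  pos 9: 1100 XOR 1101 = 0001
Remainder = 010 (nonzero — an error is detected).

010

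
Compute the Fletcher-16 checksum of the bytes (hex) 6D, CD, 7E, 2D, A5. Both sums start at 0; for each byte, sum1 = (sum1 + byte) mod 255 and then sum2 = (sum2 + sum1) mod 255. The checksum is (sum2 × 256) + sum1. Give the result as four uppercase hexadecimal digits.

D58C

Running sums (mod 255):
  after byte 0 (6D): sum1=109, sum2=109
  after byte 1 (CD): sum1=59, sum2=168
  after byte 2 (7E): sum1=185, sum2=98
  after byte 3 (2D): sum1=230, sum2=73
  after byte 4 (A5): sum1=140, sum2=213
Checksum = sum2·256 + sum1 = 213·256 + 140 = 54668 = 0xD58C.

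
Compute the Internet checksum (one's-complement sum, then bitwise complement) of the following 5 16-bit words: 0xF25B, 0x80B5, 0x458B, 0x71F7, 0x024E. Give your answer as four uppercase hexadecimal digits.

D31D

One's-complement addition (fold any carry out of bit 15 back into bit 0):
  0xF25B + 0x80B5 = 0x17310 → wrap carry → 0x7311
  0x7311 + 0x458B = 0x0B89C
  0xB89C + 0x71F7 = 0x12A93 → wrap carry → 0x2A94
  0x2A94 + 0x024E = 0x02CE2
One's-complement sum = 0x2CE2.
Checksum = ~0x2CE2 & 0xFFFF = 0xD31D.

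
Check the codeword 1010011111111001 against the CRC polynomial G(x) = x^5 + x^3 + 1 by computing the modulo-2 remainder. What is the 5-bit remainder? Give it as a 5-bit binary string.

01000

Modulo-2 division of 1010011111111001 by 101001:
  pos 0: 101001 XOR 101001 = 000000
  pos 6: 111111 XOR 101001 = 010110
  pos 7: 101101 XOR 101001 = 000100
  pos 10: 100001 XOR 101001 = 001000
Remainder = 01000 (nonzero — an error is detected).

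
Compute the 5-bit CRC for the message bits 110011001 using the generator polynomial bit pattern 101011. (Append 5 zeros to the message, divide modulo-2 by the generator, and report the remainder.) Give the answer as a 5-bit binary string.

Append 5 zeros: 11001100100000. Divide by 101011 (XOR where the leading bit is 1):
  pos 0: 110011 XOR 101011 = 011000
  pos 1: 110000 XOR 101011 = 011011
  pos 2: 110110 XOR 101011 = 011101
  pos 3: 111011 XOR 101011 = 010000
  pos 4: 100000 XOR 101011 = 001011
  pos 6: 101100 XOR 101011 = 000111
Remainder (last 5 bits) = 11100. This is the CRC / FCS.

11100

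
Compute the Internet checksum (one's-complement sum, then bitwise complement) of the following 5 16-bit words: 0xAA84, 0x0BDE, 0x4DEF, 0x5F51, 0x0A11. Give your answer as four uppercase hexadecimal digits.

One's-complement addition (fold any carry out of bit 15 back into bit 0):
  0xAA84 + 0x0BDE = 0x0B662
  0xB662 + 0x4DEF = 0x10451 → wrap carry → 0x0452
  0x0452 + 0x5F51 = 0x063A3
  0x63A3 + 0x0A11 = 0x06DB4
One's-complement sum = 0x6DB4.
Checksum = ~0x6DB4 & 0xFFFF = 0x924B.

924B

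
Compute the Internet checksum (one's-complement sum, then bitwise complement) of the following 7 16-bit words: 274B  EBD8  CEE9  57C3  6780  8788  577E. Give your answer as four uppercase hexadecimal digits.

One's-complement addition (fold any carry out of bit 15 back into bit 0):
  0x274B + 0xEBD8 = 0x11323 → wrap carry → 0x1324
  0x1324 + 0xCEE9 = 0x0E20D
  0xE20D + 0x57C3 = 0x139D0 → wrap carry → 0x39D1
  0x39D1 + 0x6780 = 0x0A151
  0xA151 + 0x8788 = 0x128D9 → wrap carry → 0x28DA
  0x28DA + 0x577E = 0x08058
One's-complement sum = 0x8058.
Checksum = ~0x8058 & 0xFFFF = 0x7FA7.

7FA7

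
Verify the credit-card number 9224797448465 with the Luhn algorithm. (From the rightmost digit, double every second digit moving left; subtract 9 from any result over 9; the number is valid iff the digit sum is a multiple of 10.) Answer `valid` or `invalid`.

From the right, keep odd positions and double even positions (subtract 9 from any doubled value over 9):
  doubled (positions 2,4,...): 3 7 8 9 8 4 → sum 39
  kept (positions 1,3,...): 5 4 4 7 7 2 9 → sum 38
Total = 77.
77 mod 10 = 7, so the number is invalid.

invalid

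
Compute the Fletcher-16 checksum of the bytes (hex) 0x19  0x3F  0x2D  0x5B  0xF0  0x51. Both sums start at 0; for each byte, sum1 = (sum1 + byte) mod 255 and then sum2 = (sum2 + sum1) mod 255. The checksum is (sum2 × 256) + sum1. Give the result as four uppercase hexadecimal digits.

CC23

Running sums (mod 255):
  after byte 0 (0x19): sum1=25, sum2=25
  after byte 1 (0x3F): sum1=88, sum2=113
  after byte 2 (0x2D): sum1=133, sum2=246
  after byte 3 (0x5B): sum1=224, sum2=215
  after byte 4 (0xF0): sum1=209, sum2=169
  after byte 5 (0x51): sum1=35, sum2=204
Checksum = sum2·256 + sum1 = 204·256 + 35 = 52259 = 0xCC23.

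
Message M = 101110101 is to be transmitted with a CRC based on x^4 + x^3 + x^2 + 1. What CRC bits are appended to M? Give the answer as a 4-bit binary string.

Append 4 zeros: 1011101010000. Divide by 11101 (XOR where the leading bit is 1):
  pos 0: 10111 XOR 11101 = 01010
  pos 1: 10100 XOR 11101 = 01001
  pos 2: 10011 XOR 11101 = 01110
  pos 3: 11100 XOR 11101 = 00001
  pos 7: 11000 XOR 11101 = 00101
Remainder (last 4 bits) = 1010. This is the CRC / FCS.

1010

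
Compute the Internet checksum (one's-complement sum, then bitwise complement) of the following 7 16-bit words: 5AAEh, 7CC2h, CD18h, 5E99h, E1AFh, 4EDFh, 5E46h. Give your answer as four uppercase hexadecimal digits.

One's-complement addition (fold any carry out of bit 15 back into bit 0):
  0x5AAE + 0x7CC2 = 0x0D770
  0xD770 + 0xCD18 = 0x1A488 → wrap carry → 0xA489
  0xA489 + 0x5E99 = 0x10322 → wrap carry → 0x0323
  0x0323 + 0xE1AF = 0x0E4D2
  0xE4D2 + 0x4EDF = 0x133B1 → wrap carry → 0x33B2
  0x33B2 + 0x5E46 = 0x091F8
One's-complement sum = 0x91F8.
Checksum = ~0x91F8 & 0xFFFF = 0x6E07.

6E07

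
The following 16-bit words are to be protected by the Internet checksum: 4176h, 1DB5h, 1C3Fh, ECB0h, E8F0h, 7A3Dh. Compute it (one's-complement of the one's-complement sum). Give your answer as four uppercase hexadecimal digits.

34B6

One's-complement addition (fold any carry out of bit 15 back into bit 0):
  0x4176 + 0x1DB5 = 0x05F2B
  0x5F2B + 0x1C3F = 0x07B6A
  0x7B6A + 0xECB0 = 0x1681A → wrap carry → 0x681B
  0x681B + 0xE8F0 = 0x1510B → wrap carry → 0x510C
  0x510C + 0x7A3D = 0x0CB49
One's-complement sum = 0xCB49.
Checksum = ~0xCB49 & 0xFFFF = 0x34B6.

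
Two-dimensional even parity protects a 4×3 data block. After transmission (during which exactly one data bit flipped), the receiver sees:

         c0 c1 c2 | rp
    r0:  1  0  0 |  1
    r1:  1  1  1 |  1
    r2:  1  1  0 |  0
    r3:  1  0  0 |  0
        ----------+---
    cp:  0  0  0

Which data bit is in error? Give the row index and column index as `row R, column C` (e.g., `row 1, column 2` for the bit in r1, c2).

Recompute each row's even parity and compare to rp:
  r0: data parity 1, sent rp 1 → ok
  r1: data parity 1, sent rp 1 → ok
  r2: data parity 0, sent rp 0 → ok
  r3: data parity 1, sent rp 0 → mismatch
Recompute each column's even parity and compare to cp:
  c0: data parity 0, sent cp 0 → ok
  c1: data parity 0, sent cp 0 → ok
  c2: data parity 1, sent cp 0 → mismatch
Exactly one row (r3) and one column (c2) fail → the flipped bit is at their intersection.

row 3, column 2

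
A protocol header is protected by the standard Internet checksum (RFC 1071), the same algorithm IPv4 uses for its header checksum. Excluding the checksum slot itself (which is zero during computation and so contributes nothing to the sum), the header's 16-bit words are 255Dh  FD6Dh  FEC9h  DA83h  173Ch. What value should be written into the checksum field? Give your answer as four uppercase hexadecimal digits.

ECAA

One's-complement addition (fold any carry out of bit 15 back into bit 0):
  0x255D + 0xFD6D = 0x122CA → wrap carry → 0x22CB
  0x22CB + 0xFEC9 = 0x12194 → wrap carry → 0x2195
  0x2195 + 0xDA83 = 0x0FC18
  0xFC18 + 0x173C = 0x11354 → wrap carry → 0x1355
One's-complement sum = 0x1355.
Checksum = ~0x1355 & 0xFFFF = 0xECAA.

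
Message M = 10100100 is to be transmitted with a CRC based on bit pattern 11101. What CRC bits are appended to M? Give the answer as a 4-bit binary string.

Append 4 zeros: 101001000000. Divide by 11101 (XOR where the leading bit is 1):
  pos 0: 10100 XOR 11101 = 01001
  pos 1: 10011 XOR 11101 = 01110
  pos 2: 11100 XOR 11101 = 00001
  pos 6: 10000 XOR 11101 = 01101
  pos 7: 11010 XOR 11101 = 00111
Remainder (last 4 bits) = 0111. This is the CRC / FCS.

0111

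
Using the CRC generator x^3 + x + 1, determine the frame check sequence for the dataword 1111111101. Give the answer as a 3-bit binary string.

Append 3 zeros: 1111111101000. Divide by 1011 (XOR where the leading bit is 1):
  pos 0: 1111 XOR 1011 = 0100
  pos 1: 1001 XOR 1011 = 0010
  pos 3: 1011 XOR 1011 = 0000
  pos 7: 1010 XOR 1011 = 0001
Remainder (last 3 bits) = 100. This is the CRC / FCS.

100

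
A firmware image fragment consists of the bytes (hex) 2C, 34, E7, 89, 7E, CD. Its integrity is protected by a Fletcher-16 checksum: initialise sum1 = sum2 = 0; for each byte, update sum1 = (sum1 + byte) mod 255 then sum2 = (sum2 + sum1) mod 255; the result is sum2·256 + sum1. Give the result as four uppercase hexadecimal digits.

Running sums (mod 255):
  after byte 0 (2C): sum1=44, sum2=44
  after byte 1 (34): sum1=96, sum2=140
  after byte 2 (E7): sum1=72, sum2=212
  after byte 3 (89): sum1=209, sum2=166
  after byte 4 (7E): sum1=80, sum2=246
  after byte 5 (CD): sum1=30, sum2=21
Checksum = sum2·256 + sum1 = 21·256 + 30 = 5406 = 0x151E.

151E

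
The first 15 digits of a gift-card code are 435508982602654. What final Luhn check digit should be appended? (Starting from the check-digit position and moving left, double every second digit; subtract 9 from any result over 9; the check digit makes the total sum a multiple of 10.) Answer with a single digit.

0

Partial digits right→left: 4 5 6 2 0 6 2 8 9 8 0 5 5 3 4
Double every second digit counting from the check-digit position (so the 1st, 3rd, 5th, ... of the partial from the right).
  doubled (with −9 where >9): 8 3 0 4 9 0 1 8 → sum 33
  kept as-is: 5 2 6 8 8 5 3 → sum 37
Total = 33 + 37 = 70.
Check digit = (10 − (70 mod 10)) mod 10 = 0.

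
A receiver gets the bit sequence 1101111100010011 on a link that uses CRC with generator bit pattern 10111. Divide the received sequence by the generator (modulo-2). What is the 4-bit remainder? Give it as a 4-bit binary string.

Modulo-2 division of 1101111100010011 by 10111:
  pos 0: 11011 XOR 10111 = 01100
  pos 1: 11001 XOR 10111 = 01110
  pos 2: 11101 XOR 10111 = 01010
  pos 3: 10101 XOR 10111 = 00010
  pos 6: 10000 XOR 10111 = 00111
  pos 8: 11110 XOR 10111 = 01001
  pos 9: 10010 XOR 10111 = 00101
  pos 11: 10111 XOR 10111 = 00000
Remainder = 0000 (zero — the frame passes the CRC check).

0000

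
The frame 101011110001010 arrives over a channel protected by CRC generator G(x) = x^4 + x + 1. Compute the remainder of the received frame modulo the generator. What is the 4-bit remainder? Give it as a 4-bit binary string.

Modulo-2 division of 101011110001010 by 10011:
  pos 0: 10101 XOR 10011 = 00110
  pos 2: 11011 XOR 10011 = 01000
  pos 3: 10001 XOR 10011 = 00010
  pos 6: 10000 XOR 10011 = 00011
  pos 9: 11101 XOR 10011 = 01110
  pos 10: 11100 XOR 10011 = 01111
Remainder = 1111 (nonzero — an error is detected).

1111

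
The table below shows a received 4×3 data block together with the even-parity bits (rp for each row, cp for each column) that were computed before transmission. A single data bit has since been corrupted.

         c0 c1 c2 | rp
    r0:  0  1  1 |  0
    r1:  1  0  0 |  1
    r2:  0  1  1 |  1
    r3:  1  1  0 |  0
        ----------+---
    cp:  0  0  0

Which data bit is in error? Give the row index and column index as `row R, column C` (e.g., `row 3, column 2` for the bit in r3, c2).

Recompute each row's even parity and compare to rp:
  r0: data parity 0, sent rp 0 → ok
  r1: data parity 1, sent rp 1 → ok
  r2: data parity 0, sent rp 1 → mismatch
  r3: data parity 0, sent rp 0 → ok
Recompute each column's even parity and compare to cp:
  c0: data parity 0, sent cp 0 → ok
  c1: data parity 1, sent cp 0 → mismatch
  c2: data parity 0, sent cp 0 → ok
Exactly one row (r2) and one column (c1) fail → the flipped bit is at their intersection.

row 2, column 1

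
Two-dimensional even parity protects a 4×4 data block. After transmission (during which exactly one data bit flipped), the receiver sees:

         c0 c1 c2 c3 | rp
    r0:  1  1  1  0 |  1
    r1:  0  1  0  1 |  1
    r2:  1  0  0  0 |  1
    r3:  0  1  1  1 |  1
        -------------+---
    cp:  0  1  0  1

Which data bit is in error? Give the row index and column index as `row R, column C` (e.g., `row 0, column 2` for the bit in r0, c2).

Recompute each row's even parity and compare to rp:
  r0: data parity 1, sent rp 1 → ok
  r1: data parity 0, sent rp 1 → mismatch
  r2: data parity 1, sent rp 1 → ok
  r3: data parity 1, sent rp 1 → ok
Recompute each column's even parity and compare to cp:
  c0: data parity 0, sent cp 0 → ok
  c1: data parity 1, sent cp 1 → ok
  c2: data parity 0, sent cp 0 → ok
  c3: data parity 0, sent cp 1 → mismatch
Exactly one row (r1) and one column (c3) fail → the flipped bit is at their intersection.

row 1, column 3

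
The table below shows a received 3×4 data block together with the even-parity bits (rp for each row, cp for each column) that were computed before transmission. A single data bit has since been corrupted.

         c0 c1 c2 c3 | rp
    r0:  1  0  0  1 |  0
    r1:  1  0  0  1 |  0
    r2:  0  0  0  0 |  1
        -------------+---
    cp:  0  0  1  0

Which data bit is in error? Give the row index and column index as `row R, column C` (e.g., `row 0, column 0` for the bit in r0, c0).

row 2, column 2

Recompute each row's even parity and compare to rp:
  r0: data parity 0, sent rp 0 → ok
  r1: data parity 0, sent rp 0 → ok
  r2: data parity 0, sent rp 1 → mismatch
Recompute each column's even parity and compare to cp:
  c0: data parity 0, sent cp 0 → ok
  c1: data parity 0, sent cp 0 → ok
  c2: data parity 0, sent cp 1 → mismatch
  c3: data parity 0, sent cp 0 → ok
Exactly one row (r2) and one column (c2) fail → the flipped bit is at their intersection.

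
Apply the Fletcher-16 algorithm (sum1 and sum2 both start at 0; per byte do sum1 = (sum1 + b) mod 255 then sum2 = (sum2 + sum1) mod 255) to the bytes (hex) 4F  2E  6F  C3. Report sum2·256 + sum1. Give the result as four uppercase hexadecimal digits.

6AB0

Running sums (mod 255):
  after byte 0 (4F): sum1=79, sum2=79
  after byte 1 (2E): sum1=125, sum2=204
  after byte 2 (6F): sum1=236, sum2=185
  after byte 3 (C3): sum1=176, sum2=106
Checksum = sum2·256 + sum1 = 106·256 + 176 = 27312 = 0x6AB0.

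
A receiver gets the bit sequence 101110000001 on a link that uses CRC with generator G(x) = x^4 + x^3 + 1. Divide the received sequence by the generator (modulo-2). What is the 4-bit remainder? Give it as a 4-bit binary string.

0000

Modulo-2 division of 101110000001 by 11001:
  pos 0: 10111 XOR 11001 = 01110
  pos 1: 11100 XOR 11001 = 00101
  pos 3: 10100 XOR 11001 = 01101
  pos 4: 11010 XOR 11001 = 00011
  pos 7: 11001 XOR 11001 = 00000
Remainder = 0000 (zero — the frame passes the CRC check).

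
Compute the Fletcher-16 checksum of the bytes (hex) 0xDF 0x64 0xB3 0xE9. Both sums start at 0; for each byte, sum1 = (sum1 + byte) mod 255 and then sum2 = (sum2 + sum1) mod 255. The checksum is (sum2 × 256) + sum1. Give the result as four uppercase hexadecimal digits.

Running sums (mod 255):
  after byte 0 (0xDF): sum1=223, sum2=223
  after byte 1 (0x64): sum1=68, sum2=36
  after byte 2 (0xB3): sum1=247, sum2=28
  after byte 3 (0xE9): sum1=225, sum2=253
Checksum = sum2·256 + sum1 = 253·256 + 225 = 64993 = 0xFDE1.

FDE1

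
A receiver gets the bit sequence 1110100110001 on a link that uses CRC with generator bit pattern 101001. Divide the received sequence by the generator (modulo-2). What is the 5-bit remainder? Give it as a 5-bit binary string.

00000

Modulo-2 division of 1110100110001 by 101001:
  pos 0: 111010 XOR 101001 = 010011
  pos 1: 100110 XOR 101001 = 001111
  pos 3: 111111 XOR 101001 = 010110
  pos 4: 101100 XOR 101001 = 000101
  pos 7: 101001 XOR 101001 = 000000
Remainder = 00000 (zero — the frame passes the CRC check).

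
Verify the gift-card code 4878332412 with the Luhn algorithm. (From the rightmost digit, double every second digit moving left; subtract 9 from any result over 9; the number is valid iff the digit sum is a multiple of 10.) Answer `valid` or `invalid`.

From the right, keep odd positions and double even positions (subtract 9 from any doubled value over 9):
  doubled (positions 2,4,...): 2 4 6 5 8 → sum 25
  kept (positions 1,3,...): 2 4 3 8 8 → sum 25
Total = 50.
50 mod 10 = 0, so the number is valid.

valid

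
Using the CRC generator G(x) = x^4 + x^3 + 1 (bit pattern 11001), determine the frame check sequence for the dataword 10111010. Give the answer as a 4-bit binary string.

1010

Append 4 zeros: 101110100000. Divide by 11001 (XOR where the leading bit is 1):
  pos 0: 10111 XOR 11001 = 01110
  pos 1: 11100 XOR 11001 = 00101
  pos 3: 10110 XOR 11001 = 01111
  pos 4: 11110 XOR 11001 = 00111
  pos 6: 11100 XOR 11001 = 00101
Remainder (last 4 bits) = 1010. This is the CRC / FCS.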